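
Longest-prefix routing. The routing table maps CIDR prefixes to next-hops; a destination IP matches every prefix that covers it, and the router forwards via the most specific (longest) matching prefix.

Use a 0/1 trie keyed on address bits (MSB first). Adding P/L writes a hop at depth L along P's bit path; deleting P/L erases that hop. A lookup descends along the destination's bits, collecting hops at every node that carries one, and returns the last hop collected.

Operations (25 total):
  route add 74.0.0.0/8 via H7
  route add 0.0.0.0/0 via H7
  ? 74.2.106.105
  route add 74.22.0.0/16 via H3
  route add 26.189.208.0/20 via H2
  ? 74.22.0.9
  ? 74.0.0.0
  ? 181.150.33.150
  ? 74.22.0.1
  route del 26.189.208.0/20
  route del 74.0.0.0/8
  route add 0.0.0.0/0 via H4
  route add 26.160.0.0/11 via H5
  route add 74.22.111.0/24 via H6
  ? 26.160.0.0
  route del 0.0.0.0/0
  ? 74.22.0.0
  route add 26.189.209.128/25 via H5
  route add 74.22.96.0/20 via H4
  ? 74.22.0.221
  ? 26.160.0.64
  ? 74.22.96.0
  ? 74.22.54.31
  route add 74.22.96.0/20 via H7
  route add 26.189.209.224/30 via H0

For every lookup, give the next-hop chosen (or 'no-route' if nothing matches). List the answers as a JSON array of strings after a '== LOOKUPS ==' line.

Apply in order:
  add 74.0.0.0/8 -> H7 at depth 8
  add 0.0.0.0/0 -> H7 at depth 0
  ? 74.2.106.105  path d0:H7→d1:-→d2:-→d3:-→d4:-→d5:-→d6:-→d7:-→d8:H7  best=H7
  add 74.22.0.0/16 -> H3 at depth 16
  add 26.189.208.0/20 -> H2 at depth 20
  ? 74.22.0.9  path d0:H7→d1:-→d2:-→d3:-→d4:-→d5:-→d6:-→d7:-→d8:H7→d9:-→d10:-→d11:-→d12:-→d13:-→d14:-→d15:-→d16:H3  best=H3
  ? 74.0.0.0  path d0:H7→d1:-→d2:-→d3:-→d4:-→d5:-→d6:-→d7:-→d8:H7→d9:-→d10:-→d11:-  best=H7
  ? 181.150.33.150  path d0:H7  best=H7
  ? 74.22.0.1  path d0:H7→d1:-→d2:-→d3:-→d4:-→d5:-→d6:-→d7:-→d8:H7→d9:-→d10:-→d11:-→d12:-→d13:-→d14:-→d15:-→d16:H3  best=H3
  - 26.189.208.0/20 clear@20
  - 74.0.0.0/8 clear@8
  add 0.0.0.0/0 -> H4 at depth 0
  add 26.160.0.0/11 -> H5 at depth 11
  add 74.22.111.0/24 -> H6 at depth 24
  ? 26.160.0.0  path d0:H4→d1:-→d2:-→d3:-→d4:-→d5:-→d6:-→d7:-→d8:-→d9:-→d10:-→d11:H5  best=H5
  - 0.0.0.0/0 clear@0
  ? 74.22.0.0  path d0:-→d1:-→d2:-→d3:-→d4:-→d5:-→d6:-→d7:-→d8:-→d9:-→d10:-→d11:-→d12:-→d13:-→d14:-→d15:-→d16:H3→d17:-  best=H3
  add 26.189.209.128/25 -> H5 at depth 25
  add 74.22.96.0/20 -> H4 at depth 20
  ? 74.22.0.221  path d0:-→d1:-→d2:-→d3:-→d4:-→d5:-→d6:-→d7:-→d8:-→d9:-→d10:-→d11:-→d12:-→d13:-→d14:-→d15:-→d16:H3→d17:-  best=H3
  ? 26.160.0.64  path d0:-→d1:-→d2:-→d3:-→d4:-→d5:-→d6:-→d7:-→d8:-→d9:-→d10:-→d11:H5  best=H5
  ? 74.22.96.0  path d0:-→d1:-→d2:-→d3:-→d4:-→d5:-→d6:-→d7:-→d8:-→d9:-→d10:-→d11:-→d12:-→d13:-→d14:-→d15:-→d16:H3→d17:-→d18:-→d19:-→d20:H4  best=H4
  ? 74.22.54.31  path d0:-→d1:-→d2:-→d3:-→d4:-→d5:-→d6:-→d7:-→d8:-→d9:-→d10:-→d11:-→d12:-→d13:-→d14:-→d15:-→d16:H3→d17:-  best=H3
  add 74.22.96.0/20 -> H7 at depth 20
  add 26.189.209.224/30 -> H0 at depth 30

== LOOKUPS ==
["H7","H3","H7","H7","H3","H5","H3","H3","H5","H4","H3"]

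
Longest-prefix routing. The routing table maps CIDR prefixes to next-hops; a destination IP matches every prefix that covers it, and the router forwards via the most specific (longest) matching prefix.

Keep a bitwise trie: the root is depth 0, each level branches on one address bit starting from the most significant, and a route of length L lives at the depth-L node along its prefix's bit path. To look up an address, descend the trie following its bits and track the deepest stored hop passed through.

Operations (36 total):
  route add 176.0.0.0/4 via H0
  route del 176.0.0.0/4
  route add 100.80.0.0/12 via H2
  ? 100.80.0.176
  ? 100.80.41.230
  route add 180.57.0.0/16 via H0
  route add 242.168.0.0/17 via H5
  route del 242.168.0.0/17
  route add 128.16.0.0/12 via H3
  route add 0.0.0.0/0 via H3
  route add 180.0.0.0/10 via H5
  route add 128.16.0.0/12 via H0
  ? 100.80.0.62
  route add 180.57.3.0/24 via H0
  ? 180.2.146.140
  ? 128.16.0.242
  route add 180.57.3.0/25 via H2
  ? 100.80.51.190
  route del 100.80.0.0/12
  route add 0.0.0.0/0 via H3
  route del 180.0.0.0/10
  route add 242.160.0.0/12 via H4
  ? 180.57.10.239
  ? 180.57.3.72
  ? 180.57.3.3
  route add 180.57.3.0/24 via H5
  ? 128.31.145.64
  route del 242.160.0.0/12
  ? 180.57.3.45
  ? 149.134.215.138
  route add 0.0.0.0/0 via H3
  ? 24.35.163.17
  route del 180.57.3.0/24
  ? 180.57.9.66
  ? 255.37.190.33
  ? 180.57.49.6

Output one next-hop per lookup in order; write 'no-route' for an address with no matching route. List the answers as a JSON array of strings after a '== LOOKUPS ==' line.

Trace:
  + 176.0.0.0/4 (H0) depth=4
  del 176.0.0.0/4 (clear depth 4)
  + 100.80.0.0/12 (H2) depth=12
  lookup 100.80.0.176: bits 011001000101 walk d0:-→d1:-→d2:-→d3:-→d4:-→d5:-→d6:-→d7:-→d8:-→d9:-→d10:-→d11:-→d12:H2 -> H2
  lookup 100.80.41.230: bits 011001000101 walk d0:-→d1:-→d2:-→d3:-→d4:-→d5:-→d6:-→d7:-→d8:-→d9:-→d10:-→d11:-→d12:H2 -> H2
  + 180.57.0.0/16 (H0) depth=16
  + 242.168.0.0/17 (H5) depth=17
  del 242.168.0.0/17 (clear depth 17)
  + 128.16.0.0/12 (H3) depth=12
  + 0.0.0.0/0 (H3) depth=0
  + 180.0.0.0/10 (H5) depth=10
  + 128.16.0.0/12 (H0) depth=12
  lookup 100.80.0.62: bits 011001000101 walk d0:H3→d1:-→d2:-→d3:-→d4:-→d5:-→d6:-→d7:-→d8:-→d9:-→d10:-→d11:-→d12:H2 -> H2
  + 180.57.3.0/24 (H0) depth=24
  lookup 180.2.146.140: bits 1011010000 walk d0:H3→d1:-→d2:-→d3:-→d4:-→d5:-→d6:-→d7:-→d8:-→d9:-→d10:H5 -> H5
  lookup 128.16.0.242: bits 100000000001 walk d0:H3→d1:-→d2:-→d3:-→d4:-→d5:-→d6:-→d7:-→d8:-→d9:-→d10:-→d11:-→d12:H0 -> H0
  + 180.57.3.0/25 (H2) depth=25
  lookup 100.80.51.190: bits 011001000101 walk d0:H3→d1:-→d2:-→d3:-→d4:-→d5:-→d6:-→d7:-→d8:-→d9:-→d10:-→d11:-→d12:H2 -> H2
  del 100.80.0.0/12 (clear depth 12)
  + 0.0.0.0/0 (H3) depth=0
  del 180.0.0.0/10 (clear depth 10)
  + 242.160.0.0/12 (H4) depth=12
  lookup 180.57.10.239: bits 10110100001110010000 walk d0:H3→d1:-→d2:-→d3:-→d4:-→d5:-→d6:-→d7:-→d8:-→d9:-→d10:-→d11:-→d12:-→d13:-→d14:-→d15:-→d16:H0→d17:-→d18:-→d19:-→d20:- -> H0
  lookup 180.57.3.72: bits 1011010000111001000000110 walk d0:H3→d1:-→d2:-→d3:-→d4:-→d5:-→d6:-→d7:-→d8:-→d9:-→d10:-→d11:-→d12:-→d13:-→d14:-→d15:-→d16:H0→d17:-→d18:-→d19:-→d20:-→d21:-→d22:-→d23:-→d24:H0→d25:H2 -> H2
  lookup 180.57.3.3: bits 1011010000111001000000110 walk d0:H3→d1:-→d2:-→d3:-→d4:-→d5:-→d6:-→d7:-→d8:-→d9:-→d10:-→d11:-→d12:-→d13:-→d14:-→d15:-→d16:H0→d17:-→d18:-→d19:-→d20:-→d21:-→d22:-→d23:-→d24:H0→d25:H2 -> H2
  + 180.57.3.0/24 (H5) depth=24
  lookup 128.31.145.64: bits 100000000001 walk d0:H3→d1:-→d2:-→d3:-→d4:-→d5:-→d6:-→d7:-→d8:-→d9:-→d10:-→d11:-→d12:H0 -> H0
  del 242.160.0.0/12 (clear depth 12)
  lookup 180.57.3.45: bits 1011010000111001000000110 walk d0:H3→d1:-→d2:-→d3:-→d4:-→d5:-→d6:-→d7:-→d8:-→d9:-→d10:-→d11:-→d12:-→d13:-→d14:-→d15:-→d16:H0→d17:-→d18:-→d19:-→d20:-→d21:-→d22:-→d23:-→d24:H5→d25:H2 -> H2
  lookup 149.134.215.138: bits 100 walk d0:H3→d1:-→d2:-→d3:- -> H3
  + 0.0.0.0/0 (H3) depth=0
  lookup 24.35.163.17: bits 0 walk d0:H3→d1:- -> H3
  del 180.57.3.0/24 (clear depth 24)
  lookup 180.57.9.66: bits 10110100001110010000 walk d0:H3→d1:-→d2:-→d3:-→d4:-→d5:-→d6:-→d7:-→d8:-→d9:-→d10:-→d11:-→d12:-→d13:-→d14:-→d15:-→d16:H0→d17:-→d18:-→d19:-→d20:- -> H0
  lookup 255.37.190.33: bits 1111 walk d0:H3→d1:-→d2:-→d3:-→d4:- -> H3
  lookup 180.57.49.6: bits 101101000011100100 walk d0:H3→d1:-→d2:-→d3:-→d4:-→d5:-→d6:-→d7:-→d8:-→d9:-→d10:-→d11:-→d12:-→d13:-→d14:-→d15:-→d16:H0→d17:-→d18:- -> H0

== LOOKUPS ==
["H2","H2","H2","H5","H0","H2","H0","H2","H2","H0","H2","H3","H3","H0","H3","H0"]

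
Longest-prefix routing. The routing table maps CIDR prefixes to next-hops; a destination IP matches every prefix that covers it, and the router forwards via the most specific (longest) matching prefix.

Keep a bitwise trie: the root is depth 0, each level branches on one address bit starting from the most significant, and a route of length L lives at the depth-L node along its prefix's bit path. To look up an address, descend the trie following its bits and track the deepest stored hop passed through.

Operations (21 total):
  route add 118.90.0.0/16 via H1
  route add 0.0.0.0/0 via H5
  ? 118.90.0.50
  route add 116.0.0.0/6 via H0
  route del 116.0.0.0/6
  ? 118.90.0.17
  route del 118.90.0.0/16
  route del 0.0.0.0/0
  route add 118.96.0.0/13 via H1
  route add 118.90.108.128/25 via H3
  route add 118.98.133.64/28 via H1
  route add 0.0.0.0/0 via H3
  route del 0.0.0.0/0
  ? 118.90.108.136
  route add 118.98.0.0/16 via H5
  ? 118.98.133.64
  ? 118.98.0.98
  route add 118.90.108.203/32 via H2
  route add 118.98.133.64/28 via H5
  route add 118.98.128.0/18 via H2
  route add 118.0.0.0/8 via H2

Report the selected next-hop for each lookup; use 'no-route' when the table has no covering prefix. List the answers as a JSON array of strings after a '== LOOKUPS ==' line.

Apply in order:
  add 118.90.0.0/16 -> H1 at depth 16
  add 0.0.0.0/0 -> H5 at depth 0
  ? 118.90.0.50  path d0:H5→d1:-→d2:-→d3:-→d4:-→d5:-→d6:-→d7:-→d8:-→d9:-→d10:-→d11:-→d12:-→d13:-→d14:-→d15:-→d16:H1  best=H1
  add 116.0.0.0/6 -> H0 at depth 6
  - 116.0.0.0/6 clear@6
  ? 118.90.0.17  path d0:H5→d1:-→d2:-→d3:-→d4:-→d5:-→d6:-→d7:-→d8:-→d9:-→d10:-→d11:-→d12:-→d13:-→d14:-→d15:-→d16:H1  best=H1
  - 118.90.0.0/16 clear@16
  - 0.0.0.0/0 clear@0
  add 118.96.0.0/13 -> H1 at depth 13
  add 118.90.108.128/25 -> H3 at depth 25
  add 118.98.133.64/28 -> H1 at depth 28
  add 0.0.0.0/0 -> H3 at depth 0
  - 0.0.0.0/0 clear@0
  ? 118.90.108.136  path d0:-→d1:-→d2:-→d3:-→d4:-→d5:-→d6:-→d7:-→d8:-→d9:-→d10:-→d11:-→d12:-→d13:-→d14:-→d15:-→d16:-→d17:-→d18:-→d19:-→d20:-→d21:-→d22:-→d23:-→d24:-→d25:H3  best=H3
  add 118.98.0.0/16 -> H5 at depth 16
  ? 118.98.133.64  path d0:-→d1:-→d2:-→d3:-→d4:-→d5:-→d6:-→d7:-→d8:-→d9:-→d10:-→d11:-→d12:-→d13:H1→d14:-→d15:-→d16:H5→d17:-→d18:-→d19:-→d20:-→d21:-→d22:-→d23:-→d24:-→d25:-→d26:-→d27:-→d28:H1  best=H1
  ? 118.98.0.98  path d0:-→d1:-→d2:-→d3:-→d4:-→d5:-→d6:-→d7:-→d8:-→d9:-→d10:-→d11:-→d12:-→d13:H1→d14:-→d15:-→d16:H5  best=H5
  add 118.90.108.203/32 -> H2 at depth 32
  add 118.98.133.64/28 -> H5 at depth 28
  add 118.98.128.0/18 -> H2 at depth 18
  add 118.0.0.0/8 -> H2 at depth 8

== LOOKUPS ==
["H1","H1","H3","H1","H5"]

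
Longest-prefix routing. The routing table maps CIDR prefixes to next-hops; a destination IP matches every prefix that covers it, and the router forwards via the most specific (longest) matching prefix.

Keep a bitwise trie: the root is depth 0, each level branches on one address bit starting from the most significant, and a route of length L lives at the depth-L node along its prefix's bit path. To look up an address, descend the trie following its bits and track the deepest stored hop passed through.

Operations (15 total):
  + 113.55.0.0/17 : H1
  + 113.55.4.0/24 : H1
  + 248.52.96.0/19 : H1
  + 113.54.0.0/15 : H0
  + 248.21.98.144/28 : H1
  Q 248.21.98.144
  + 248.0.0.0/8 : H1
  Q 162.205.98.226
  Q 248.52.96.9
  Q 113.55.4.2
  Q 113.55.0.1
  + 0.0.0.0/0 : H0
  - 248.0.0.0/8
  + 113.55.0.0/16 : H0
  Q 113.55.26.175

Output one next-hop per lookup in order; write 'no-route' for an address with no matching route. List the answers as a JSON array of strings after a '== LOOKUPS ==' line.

Trace:
  + 113.55.0.0/17 (H1) depth=17
  + 113.55.4.0/24 (H1) depth=24
  + 248.52.96.0/19 (H1) depth=19
  + 113.54.0.0/15 (H0) depth=15
  + 248.21.98.144/28 (H1) depth=28
  ? 248.21.98.144  path d0:-→d1:-→d2:-→d3:-→d4:-→d5:-→d6:-→d7:-→d8:-→d9:-→d10:-→d11:-→d12:-→d13:-→d14:-→d15:-→d16:-→d17:-→d18:-→d19:-→d20:-→d21:-→d22:-→d23:-→d24:-→d25:-→d26:-→d27:-→d28:H1  best=H1
  + 248.0.0.0/8 (H1) depth=8
  ? 162.205.98.226  path d0:-→d1:-  best=no-route
  ? 248.52.96.9  path d0:-→d1:-→d2:-→d3:-→d4:-→d5:-→d6:-→d7:-→d8:H1→d9:-→d10:-→d11:-→d12:-→d13:-→d14:-→d15:-→d16:-→d17:-→d18:-→d19:H1  best=H1
  ? 113.55.4.2  path d0:-→d1:-→d2:-→d3:-→d4:-→d5:-→d6:-→d7:-→d8:-→d9:-→d10:-→d11:-→d12:-→d13:-→d14:-→d15:H0→d16:-→d17:H1→d18:-→d19:-→d20:-→d21:-→d22:-→d23:-→d24:H1  best=H1
  ? 113.55.0.1  path d0:-→d1:-→d2:-→d3:-→d4:-→d5:-→d6:-→d7:-→d8:-→d9:-→d10:-→d11:-→d12:-→d13:-→d14:-→d15:H0→d16:-→d17:H1→d18:-→d19:-→d20:-→d21:-  best=H1
  + 0.0.0.0/0 (H0) depth=0
  del 248.0.0.0/8 (clear depth 8)
  + 113.55.0.0/16 (H0) depth=16
  ? 113.55.26.175  path d0:H0→d1:-→d2:-→d3:-→d4:-→d5:-→d6:-→d7:-→d8:-→d9:-→d10:-→d11:-→d12:-→d13:-→d14:-→d15:H0→d16:H0→d17:H1→d18:-→d19:-  best=H1

== LOOKUPS ==
["H1","no-route","H1","H1","H1","H1"]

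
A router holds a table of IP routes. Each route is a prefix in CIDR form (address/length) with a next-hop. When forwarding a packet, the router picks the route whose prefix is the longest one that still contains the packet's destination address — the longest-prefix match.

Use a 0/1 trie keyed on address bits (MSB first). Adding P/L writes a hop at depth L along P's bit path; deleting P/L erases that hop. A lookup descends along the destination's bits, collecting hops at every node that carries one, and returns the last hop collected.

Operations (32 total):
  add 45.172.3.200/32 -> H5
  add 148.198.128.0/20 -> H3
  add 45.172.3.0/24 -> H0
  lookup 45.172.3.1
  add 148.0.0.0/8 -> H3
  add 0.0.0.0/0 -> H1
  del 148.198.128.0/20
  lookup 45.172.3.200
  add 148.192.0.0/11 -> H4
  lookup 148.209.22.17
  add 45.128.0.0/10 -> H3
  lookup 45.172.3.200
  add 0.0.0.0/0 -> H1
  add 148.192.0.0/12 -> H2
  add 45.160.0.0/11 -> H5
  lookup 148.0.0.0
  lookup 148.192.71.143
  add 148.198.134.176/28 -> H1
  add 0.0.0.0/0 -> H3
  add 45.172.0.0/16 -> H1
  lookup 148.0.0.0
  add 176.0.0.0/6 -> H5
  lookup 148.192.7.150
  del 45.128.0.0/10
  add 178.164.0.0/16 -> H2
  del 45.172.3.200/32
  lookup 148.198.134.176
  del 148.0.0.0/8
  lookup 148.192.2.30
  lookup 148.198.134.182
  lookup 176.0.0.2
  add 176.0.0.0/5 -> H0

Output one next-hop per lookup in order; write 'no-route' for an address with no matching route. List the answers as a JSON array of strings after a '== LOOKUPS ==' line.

Trace:
  + 45.172.3.200/32 (H5) depth=32
  + 148.198.128.0/20 (H3) depth=20
  + 45.172.3.0/24 (H0) depth=24
  lookup 45.172.3.1: bits 001011011010110000000011 walk d0:-→d1:-→d2:-→d3:-→d4:-→d5:-→d6:-→d7:-→d8:-→d9:-→d10:-→d11:-→d12:-→d13:-→d14:-→d15:-→d16:-→d17:-→d18:-→d19:-→d20:-→d21:-→d22:-→d23:-→d24:H0 -> H0
  + 148.0.0.0/8 (H3) depth=8
  + 0.0.0.0/0 (H1) depth=0
  - 148.198.128.0/20 clear@20
  lookup 45.172.3.200: bits 00101101101011000000001111001000 walk d0:H1→d1:-→d2:-→d3:-→d4:-→d5:-→d6:-→d7:-→d8:-→d9:-→d10:-→d11:-→d12:-→d13:-→d14:-→d15:-→d16:-→d17:-→d18:-→d19:-→d20:-→d21:-→d22:-→d23:-→d24:H0→d25:-→d26:-→d27:-→d28:-→d29:-→d30:-→d31:-→d32:H5 -> H5
  + 148.192.0.0/11 (H4) depth=11
  lookup 148.209.22.17: bits 10010100110 walk d0:H1→d1:-→d2:-→d3:-→d4:-→d5:-→d6:-→d7:-→d8:H3→d9:-→d10:-→d11:H4 -> H4
  + 45.128.0.0/10 (H3) depth=10
  lookup 45.172.3.200: bits 00101101101011000000001111001000 walk d0:H1→d1:-→d2:-→d3:-→d4:-→d5:-→d6:-→d7:-→d8:-→d9:-→d10:H3→d11:-→d12:-→d13:-→d14:-→d15:-→d16:-→d17:-→d18:-→d19:-→d20:-→d21:-→d22:-→d23:-→d24:H0→d25:-→d26:-→d27:-→d28:-→d29:-→d30:-→d31:-→d32:H5 -> H5
  + 0.0.0.0/0 (H1) depth=0
  + 148.192.0.0/12 (H2) depth=12
  + 45.160.0.0/11 (H5) depth=11
  lookup 148.0.0.0: bits 10010100 walk d0:H1→d1:-→d2:-→d3:-→d4:-→d5:-→d6:-→d7:-→d8:H3 -> H3
  lookup 148.192.71.143: bits 1001010011000 walk d0:H1→d1:-→d2:-→d3:-→d4:-→d5:-→d6:-→d7:-→d8:H3→d9:-→d10:-→d11:H4→d12:H2→d13:- -> H2
  + 148.198.134.176/28 (H1) depth=28
  + 0.0.0.0/0 (H3) depth=0
  + 45.172.0.0/16 (H1) depth=16
  lookup 148.0.0.0: bits 10010100 walk d0:H3→d1:-→d2:-→d3:-→d4:-→d5:-→d6:-→d7:-→d8:H3 -> H3
  + 176.0.0.0/6 (H5) depth=6
  lookup 148.192.7.150: bits 1001010011000 walk d0:H3→d1:-→d2:-→d3:-→d4:-→d5:-→d6:-→d7:-→d8:H3→d9:-→d10:-→d11:H4→d12:H2→d13:- -> H2
  - 45.128.0.0/10 clear@10
  + 178.164.0.0/16 (H2) depth=16
  - 45.172.3.200/32 clear@32
  lookup 148.198.134.176: bits 1001010011000110100001101011 walk d0:H3→d1:-→d2:-→d3:-→d4:-→d5:-→d6:-→d7:-→d8:H3→d9:-→d10:-→d11:H4→d12:H2→d13:-→d14:-→d15:-→d16:-→d17:-→d18:-→d19:-→d20:-→d21:-→d22:-→d23:-→d24:-→d25:-→d26:-→d27:-→d28:H1 -> H1
  - 148.0.0.0/8 clear@8
  lookup 148.192.2.30: bits 1001010011000 walk d0:H3→d1:-→d2:-→d3:-→d4:-→d5:-→d6:-→d7:-→d8:-→d9:-→d10:-→d11:H4→d12:H2→d13:- -> H2
  lookup 148.198.134.182: bits 1001010011000110100001101011 walk d0:H3→d1:-→d2:-→d3:-→d4:-→d5:-→d6:-→d7:-→d8:-→d9:-→d10:-→d11:H4→d12:H2→d13:-→d14:-→d15:-→d16:-→d17:-→d18:-→d19:-→d20:-→d21:-→d22:-→d23:-→d24:-→d25:-→d26:-→d27:-→d28:H1 -> H1
  lookup 176.0.0.2: bits 101100 walk d0:H3→d1:-→d2:-→d3:-→d4:-→d5:-→d6:H5 -> H5
  + 176.0.0.0/5 (H0) depth=5

== LOOKUPS ==
["H0","H5","H4","H5","H3","H2","H3","H2","H1","H2","H1","H5"]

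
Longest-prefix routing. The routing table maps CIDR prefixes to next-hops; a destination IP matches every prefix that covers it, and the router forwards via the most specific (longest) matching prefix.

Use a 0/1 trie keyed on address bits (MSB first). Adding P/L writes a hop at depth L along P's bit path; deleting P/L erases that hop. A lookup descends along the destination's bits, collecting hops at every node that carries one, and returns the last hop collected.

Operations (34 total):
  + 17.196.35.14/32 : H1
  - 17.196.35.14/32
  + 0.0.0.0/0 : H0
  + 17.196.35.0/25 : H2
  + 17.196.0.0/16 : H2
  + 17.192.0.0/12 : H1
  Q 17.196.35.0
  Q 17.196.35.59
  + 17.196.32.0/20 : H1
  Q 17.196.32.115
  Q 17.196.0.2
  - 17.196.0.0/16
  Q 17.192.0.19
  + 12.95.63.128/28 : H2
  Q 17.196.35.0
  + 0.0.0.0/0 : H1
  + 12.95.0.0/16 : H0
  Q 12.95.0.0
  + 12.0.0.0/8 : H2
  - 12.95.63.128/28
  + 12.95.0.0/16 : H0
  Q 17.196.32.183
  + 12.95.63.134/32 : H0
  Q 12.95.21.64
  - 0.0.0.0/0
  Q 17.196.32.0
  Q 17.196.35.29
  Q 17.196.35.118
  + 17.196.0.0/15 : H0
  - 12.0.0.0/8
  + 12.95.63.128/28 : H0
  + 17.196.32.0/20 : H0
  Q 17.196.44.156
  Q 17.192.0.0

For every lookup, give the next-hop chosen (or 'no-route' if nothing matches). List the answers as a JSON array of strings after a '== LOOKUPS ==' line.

Apply in order:
  add 17.196.35.14/32 -> H1 at depth 32
  - 17.196.35.14/32 clear@32
  add 0.0.0.0/0 -> H0 at depth 0
  add 17.196.35.0/25 -> H2 at depth 25
  add 17.196.0.0/16 -> H2 at depth 16
  add 17.192.0.0/12 -> H1 at depth 12
  lookup 17.196.35.0: bits 0001000111000100001000110000 walk d0:H0→d1:-→d2:-→d3:-→d4:-→d5:-→d6:-→d7:-→d8:-→d9:-→d10:-→d11:-→d12:H1→d13:-→d14:-→d15:-→d16:H2→d17:-→d18:-→d19:-→d20:-→d21:-→d22:-→d23:-→d24:-→d25:H2→d26:-→d27:-→d28:- -> H2
  lookup 17.196.35.59: bits 00010001110001000010001100 walk d0:H0→d1:-→d2:-→d3:-→d4:-→d5:-→d6:-→d7:-→d8:-→d9:-→d10:-→d11:-→d12:H1→d13:-→d14:-→d15:-→d16:H2→d17:-→d18:-→d19:-→d20:-→d21:-→d22:-→d23:-→d24:-→d25:H2→d26:- -> H2
  add 17.196.32.0/20 -> H1 at depth 20
  lookup 17.196.32.115: bits 0001000111000100001000 walk d0:H0→d1:-→d2:-→d3:-→d4:-→d5:-→d6:-→d7:-→d8:-→d9:-→d10:-→d11:-→d12:H1→d13:-→d14:-→d15:-→d16:H2→d17:-→d18:-→d19:-→d20:H1→d21:-→d22:- -> H1
  lookup 17.196.0.2: bits 000100011100010000 walk d0:H0→d1:-→d2:-→d3:-→d4:-→d5:-→d6:-→d7:-→d8:-→d9:-→d10:-→d11:-→d12:H1→d13:-→d14:-→d15:-→d16:H2→d17:-→d18:- -> H2
  - 17.196.0.0/16 clear@16
  lookup 17.192.0.19: bits 0001000111000 walk d0:H0→d1:-→d2:-→d3:-→d4:-→d5:-→d6:-→d7:-→d8:-→d9:-→d10:-→d11:-→d12:H1→d13:- -> H1
  add 12.95.63.128/28 -> H2 at depth 28
  lookup 17.196.35.0: bits 0001000111000100001000110000 walk d0:H0→d1:-→d2:-→d3:-→d4:-→d5:-→d6:-→d7:-→d8:-→d9:-→d10:-→d11:-→d12:H1→d13:-→d14:-→d15:-→d16:-→d17:-→d18:-→d19:-→d20:H1→d21:-→d22:-→d23:-→d24:-→d25:H2→d26:-→d27:-→d28:- -> H2
  add 0.0.0.0/0 -> H1 at depth 0
  add 12.95.0.0/16 -> H0 at depth 16
  lookup 12.95.0.0: bits 000011000101111100 walk d0:H1→d1:-→d2:-→d3:-→d4:-→d5:-→d6:-→d7:-→d8:-→d9:-→d10:-→d11:-→d12:-→d13:-→d14:-→d15:-→d16:H0→d17:-→d18:- -> H0
  add 12.0.0.0/8 -> H2 at depth 8
  - 12.95.63.128/28 clear@28
  add 12.95.0.0/16 -> H0 at depth 16
  lookup 17.196.32.183: bits 0001000111000100001000 walk d0:H1→d1:-→d2:-→d3:-→d4:-→d5:-→d6:-→d7:-→d8:-→d9:-→d10:-→d11:-→d12:H1→d13:-→d14:-→d15:-→d16:-→d17:-→d18:-→d19:-→d20:H1→d21:-→d22:- -> H1
  add 12.95.63.134/32 -> H0 at depth 32
  lookup 12.95.21.64: bits 000011000101111100 walk d0:H1→d1:-→d2:-→d3:-→d4:-→d5:-→d6:-→d7:-→d8:H2→d9:-→d10:-→d11:-→d12:-→d13:-→d14:-→d15:-→d16:H0→d17:-→d18:- -> H0
  - 0.0.0.0/0 clear@0
  lookup 17.196.32.0: bits 0001000111000100001000 walk d0:-→d1:-→d2:-→d3:-→d4:-→d5:-→d6:-→d7:-→d8:-→d9:-→d10:-→d11:-→d12:H1→d13:-→d14:-→d15:-→d16:-→d17:-→d18:-→d19:-→d20:H1→d21:-→d22:- -> H1
  lookup 17.196.35.29: bits 000100011100010000100011000 walk d0:-→d1:-→d2:-→d3:-→d4:-→d5:-→d6:-→d7:-→d8:-→d9:-→d10:-→d11:-→d12:H1→d13:-→d14:-→d15:-→d16:-→d17:-→d18:-→d19:-→d20:H1→d21:-→d22:-→d23:-→d24:-→d25:H2→d26:-→d27:- -> H2
  lookup 17.196.35.118: bits 0001000111000100001000110 walk d0:-→d1:-→d2:-→d3:-→d4:-→d5:-→d6:-→d7:-→d8:-→d9:-→d10:-→d11:-→d12:H1→d13:-→d14:-→d15:-→d16:-→d17:-→d18:-→d19:-→d20:H1→d21:-→d22:-→d23:-→d24:-→d25:H2 -> H2
  add 17.196.0.0/15 -> H0 at depth 15
  - 12.0.0.0/8 clear@8
  add 12.95.63.128/28 -> H0 at depth 28
  add 17.196.32.0/20 -> H0 at depth 20
  lookup 17.196.44.156: bits 00010001110001000010 walk d0:-→d1:-→d2:-→d3:-→d4:-→d5:-→d6:-→d7:-→d8:-→d9:-→d10:-→d11:-→d12:H1→d13:-→d14:-→d15:H0→d16:-→d17:-→d18:-→d19:-→d20:H0 -> H0
  lookup 17.192.0.0: bits 0001000111000 walk d0:-→d1:-→d2:-→d3:-→d4:-→d5:-→d6:-→d7:-→d8:-→d9:-→d10:-→d11:-→d12:H1→d13:- -> H1

== LOOKUPS ==
["H2","H2","H1","H2","H1","H2","H0","H1","H0","H1","H2","H2","H0","H1"]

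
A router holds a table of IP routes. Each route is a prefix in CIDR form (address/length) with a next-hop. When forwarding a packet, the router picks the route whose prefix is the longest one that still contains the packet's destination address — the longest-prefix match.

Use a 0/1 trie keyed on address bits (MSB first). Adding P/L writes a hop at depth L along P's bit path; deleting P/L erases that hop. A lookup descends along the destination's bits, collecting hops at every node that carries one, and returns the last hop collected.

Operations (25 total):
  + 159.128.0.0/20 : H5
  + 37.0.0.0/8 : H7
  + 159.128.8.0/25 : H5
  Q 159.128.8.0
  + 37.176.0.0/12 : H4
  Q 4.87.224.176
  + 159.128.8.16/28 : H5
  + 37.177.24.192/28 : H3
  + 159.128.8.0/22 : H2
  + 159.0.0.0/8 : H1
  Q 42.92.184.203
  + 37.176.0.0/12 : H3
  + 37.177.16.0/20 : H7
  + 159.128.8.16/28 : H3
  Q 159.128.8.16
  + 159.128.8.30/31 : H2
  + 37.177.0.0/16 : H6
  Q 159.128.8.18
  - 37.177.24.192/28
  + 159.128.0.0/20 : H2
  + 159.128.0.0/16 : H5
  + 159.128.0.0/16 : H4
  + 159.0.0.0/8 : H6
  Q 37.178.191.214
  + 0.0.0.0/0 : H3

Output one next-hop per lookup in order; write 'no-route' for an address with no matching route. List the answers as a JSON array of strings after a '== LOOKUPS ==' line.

Process each operation:
  add 159.128.0.0/20 -> H5 at depth 20
  add 37.0.0.0/8 -> H7 at depth 8
  add 159.128.8.0/25 -> H5 at depth 25
  Q 159.128.8.0: descend 1001111110000000000010000 ; hops seen [H5,H5] ; pick H5
  add 37.176.0.0/12 -> H4 at depth 12
  Q 4.87.224.176: descend 00 ; hops seen [∅] ; pick no-route
  add 159.128.8.16/28 -> H5 at depth 28
  add 37.177.24.192/28 -> H3 at depth 28
  add 159.128.8.0/22 -> H2 at depth 22
  add 159.0.0.0/8 -> H1 at depth 8
  Q 42.92.184.203: descend 0010 ; hops seen [∅] ; pick no-route
  add 37.176.0.0/12 -> H3 at depth 12
  add 37.177.16.0/20 -> H7 at depth 20
  add 159.128.8.16/28 -> H3 at depth 28
  Q 159.128.8.16: descend 1001111110000000000010000001 ; hops seen [H1,H5,H2,H5,H3] ; pick H3
  add 159.128.8.30/31 -> H2 at depth 31
  add 37.177.0.0/16 -> H6 at depth 16
  Q 159.128.8.18: descend 1001111110000000000010000001 ; hops seen [H1,H5,H2,H5,H3] ; pick H3
  - 37.177.24.192/28 clear@28
  add 159.128.0.0/20 -> H2 at depth 20
  add 159.128.0.0/16 -> H5 at depth 16
  add 159.128.0.0/16 -> H4 at depth 16
  add 159.0.0.0/8 -> H6 at depth 8
  Q 37.178.191.214: descend 00100101101100 ; hops seen [H7,H3] ; pick H3
  add 0.0.0.0/0 -> H3 at depth 0

== LOOKUPS ==
["H5","no-route","no-route","H3","H3","H3"]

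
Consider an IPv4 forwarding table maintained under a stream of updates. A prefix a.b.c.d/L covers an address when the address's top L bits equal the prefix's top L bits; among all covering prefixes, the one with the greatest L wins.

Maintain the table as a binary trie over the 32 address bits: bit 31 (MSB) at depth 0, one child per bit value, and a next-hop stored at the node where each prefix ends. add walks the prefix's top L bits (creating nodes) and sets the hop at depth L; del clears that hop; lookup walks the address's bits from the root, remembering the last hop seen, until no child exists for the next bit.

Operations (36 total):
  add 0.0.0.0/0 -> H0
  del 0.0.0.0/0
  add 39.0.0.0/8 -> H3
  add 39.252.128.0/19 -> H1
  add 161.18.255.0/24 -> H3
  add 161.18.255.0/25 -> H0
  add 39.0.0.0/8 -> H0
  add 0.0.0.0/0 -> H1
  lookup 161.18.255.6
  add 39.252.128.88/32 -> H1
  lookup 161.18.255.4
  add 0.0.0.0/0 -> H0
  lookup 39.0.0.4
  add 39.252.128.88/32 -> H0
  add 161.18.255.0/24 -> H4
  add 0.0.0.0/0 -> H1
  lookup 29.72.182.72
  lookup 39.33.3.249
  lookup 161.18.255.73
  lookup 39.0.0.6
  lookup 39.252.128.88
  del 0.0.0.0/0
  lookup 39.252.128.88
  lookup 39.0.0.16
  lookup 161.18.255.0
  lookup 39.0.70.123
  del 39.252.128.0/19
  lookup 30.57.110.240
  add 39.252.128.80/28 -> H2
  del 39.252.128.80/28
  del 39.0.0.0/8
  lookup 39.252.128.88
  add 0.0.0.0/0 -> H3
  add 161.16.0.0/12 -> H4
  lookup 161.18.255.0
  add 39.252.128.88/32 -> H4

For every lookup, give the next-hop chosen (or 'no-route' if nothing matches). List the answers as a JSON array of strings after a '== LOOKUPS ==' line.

Process each operation:
  add 0.0.0.0/0 -> H0 at depth 0
  del 0.0.0.0/0 (clear depth 0)
  add 39.0.0.0/8 -> H3 at depth 8
  add 39.252.128.0/19 -> H1 at depth 19
  add 161.18.255.0/24 -> H3 at depth 24
  add 161.18.255.0/25 -> H0 at depth 25
  add 39.0.0.0/8 -> H0 at depth 8
  add 0.0.0.0/0 -> H1 at depth 0
  Q 161.18.255.6: descend 1010000100010010111111110 ; hops seen [H1,H3,H0] ; pick H0
  add 39.252.128.88/32 -> H1 at depth 32
  Q 161.18.255.4: descend 1010000100010010111111110 ; hops seen [H1,H3,H0] ; pick H0
  add 0.0.0.0/0 -> H0 at depth 0
  Q 39.0.0.4: descend 00100111 ; hops seen [H0,H0] ; pick H0
  add 39.252.128.88/32 -> H0 at depth 32
  add 161.18.255.0/24 -> H4 at depth 24
  add 0.0.0.0/0 -> H1 at depth 0
  Q 29.72.182.72: descend 00 ; hops seen [H1] ; pick H1
  Q 39.33.3.249: descend 00100111 ; hops seen [H1,H0] ; pick H0
  Q 161.18.255.73: descend 1010000100010010111111110 ; hops seen [H1,H4,H0] ; pick H0
  Q 39.0.0.6: descend 00100111 ; hops seen [H1,H0] ; pick H0
  Q 39.252.128.88: descend 00100111111111001000000001011000 ; hops seen [H1,H0,H1,H0] ; pick H0
  del 0.0.0.0/0 (clear depth 0)
  Q 39.252.128.88: descend 00100111111111001000000001011000 ; hops seen [H0,H1,H0] ; pick H0
  Q 39.0.0.16: descend 00100111 ; hops seen [H0] ; pick H0
  Q 161.18.255.0: descend 1010000100010010111111110 ; hops seen [H4,H0] ; pick H0
  Q 39.0.70.123: descend 00100111 ; hops seen [H0] ; pick H0
  del 39.252.128.0/19 (clear depth 19)
  Q 30.57.110.240: descend 00 ; hops seen [∅] ; pick no-route
  add 39.252.128.80/28 -> H2 at depth 28
  del 39.252.128.80/28 (clear depth 28)
  del 39.0.0.0/8 (clear depth 8)
  Q 39.252.128.88: descend 00100111111111001000000001011000 ; hops seen [H0] ; pick H0
  add 0.0.0.0/0 -> H3 at depth 0
  add 161.16.0.0/12 -> H4 at depth 12
  Q 161.18.255.0: descend 1010000100010010111111110 ; hops seen [H3,H4,H4,H0] ; pick H0
  add 39.252.128.88/32 -> H4 at depth 32

== LOOKUPS ==
["H0","H0","H0","H1","H0","H0","H0","H0","H0","H0","H0","H0","no-route","H0","H0"]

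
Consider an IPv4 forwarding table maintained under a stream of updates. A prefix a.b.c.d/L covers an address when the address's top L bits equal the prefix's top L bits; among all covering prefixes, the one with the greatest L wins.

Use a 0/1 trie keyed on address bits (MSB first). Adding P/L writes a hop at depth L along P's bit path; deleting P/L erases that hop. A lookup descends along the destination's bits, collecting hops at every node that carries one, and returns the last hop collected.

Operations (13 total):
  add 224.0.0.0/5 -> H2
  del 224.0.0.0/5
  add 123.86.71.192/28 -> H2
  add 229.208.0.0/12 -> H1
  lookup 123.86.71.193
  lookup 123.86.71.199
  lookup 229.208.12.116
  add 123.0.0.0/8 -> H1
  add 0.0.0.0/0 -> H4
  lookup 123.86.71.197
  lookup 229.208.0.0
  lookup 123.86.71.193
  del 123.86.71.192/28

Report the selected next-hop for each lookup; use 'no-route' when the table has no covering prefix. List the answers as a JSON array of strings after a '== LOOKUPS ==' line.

Process each operation:
  + 224.0.0.0/5 (H2) depth=5
  - 224.0.0.0/5 clear@5
  + 123.86.71.192/28 (H2) depth=28
  + 229.208.0.0/12 (H1) depth=12
  ? 123.86.71.193  path d0:-→d1:-→d2:-→d3:-→d4:-→d5:-→d6:-→d7:-→d8:-→d9:-→d10:-→d11:-→d12:-→d13:-→d14:-→d15:-→d16:-→d17:-→d18:-→d19:-→d20:-→d21:-→d22:-→d23:-→d24:-→d25:-→d26:-→d27:-→d28:H2  best=H2
  ? 123.86.71.199  path d0:-→d1:-→d2:-→d3:-→d4:-→d5:-→d6:-→d7:-→d8:-→d9:-→d10:-→d11:-→d12:-→d13:-→d14:-→d15:-→d16:-→d17:-→d18:-→d19:-→d20:-→d21:-→d22:-→d23:-→d24:-→d25:-→d26:-→d27:-→d28:H2  best=H2
  ? 229.208.12.116  path d0:-→d1:-→d2:-→d3:-→d4:-→d5:-→d6:-→d7:-→d8:-→d9:-→d10:-→d11:-→d12:H1  best=H1
  + 123.0.0.0/8 (H1) depth=8
  + 0.0.0.0/0 (H4) depth=0
  ? 123.86.71.197  path d0:H4→d1:-→d2:-→d3:-→d4:-→d5:-→d6:-→d7:-→d8:H1→d9:-→d10:-→d11:-→d12:-→d13:-→d14:-→d15:-→d16:-→d17:-→d18:-→d19:-→d20:-→d21:-→d22:-→d23:-→d24:-→d25:-→d26:-→d27:-→d28:H2  best=H2
  ? 229.208.0.0  path d0:H4→d1:-→d2:-→d3:-→d4:-→d5:-→d6:-→d7:-→d8:-→d9:-→d10:-→d11:-→d12:H1  best=H1
  ? 123.86.71.193  path d0:H4→d1:-→d2:-→d3:-→d4:-→d5:-→d6:-→d7:-→d8:H1→d9:-→d10:-→d11:-→d12:-→d13:-→d14:-→d15:-→d16:-→d17:-→d18:-→d19:-→d20:-→d21:-→d22:-→d23:-→d24:-→d25:-→d26:-→d27:-→d28:H2  best=H2
  - 123.86.71.192/28 clear@28

== LOOKUPS ==
["H2","H2","H1","H2","H1","H2"]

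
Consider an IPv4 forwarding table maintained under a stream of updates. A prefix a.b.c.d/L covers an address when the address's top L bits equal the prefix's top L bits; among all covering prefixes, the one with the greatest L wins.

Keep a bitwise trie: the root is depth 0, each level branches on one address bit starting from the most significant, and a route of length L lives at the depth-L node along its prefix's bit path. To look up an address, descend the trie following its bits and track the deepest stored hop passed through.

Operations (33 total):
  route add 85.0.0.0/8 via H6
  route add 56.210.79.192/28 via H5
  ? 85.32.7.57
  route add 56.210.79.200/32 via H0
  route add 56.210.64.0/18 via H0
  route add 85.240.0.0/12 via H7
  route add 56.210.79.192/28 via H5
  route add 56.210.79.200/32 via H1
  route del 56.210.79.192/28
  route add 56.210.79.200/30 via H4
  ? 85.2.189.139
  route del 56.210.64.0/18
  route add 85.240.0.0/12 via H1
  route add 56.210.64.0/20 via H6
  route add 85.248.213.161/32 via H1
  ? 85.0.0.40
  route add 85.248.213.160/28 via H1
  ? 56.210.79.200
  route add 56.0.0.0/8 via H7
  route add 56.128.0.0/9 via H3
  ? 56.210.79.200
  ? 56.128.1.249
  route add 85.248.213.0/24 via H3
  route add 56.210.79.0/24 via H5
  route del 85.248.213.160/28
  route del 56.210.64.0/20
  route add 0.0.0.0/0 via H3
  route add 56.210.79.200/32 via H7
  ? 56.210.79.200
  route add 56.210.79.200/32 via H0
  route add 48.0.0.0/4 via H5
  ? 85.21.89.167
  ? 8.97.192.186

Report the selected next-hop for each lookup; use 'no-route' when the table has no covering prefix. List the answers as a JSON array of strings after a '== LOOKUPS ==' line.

Trace:
  add 85.0.0.0/8 -> H6 at depth 8
  add 56.210.79.192/28 -> H5 at depth 28
  ? 85.32.7.57  path d0:-→d1:-→d2:-→d3:-→d4:-→d5:-→d6:-→d7:-→d8:H6  best=H6
  add 56.210.79.200/32 -> H0 at depth 32
  add 56.210.64.0/18 -> H0 at depth 18
  add 85.240.0.0/12 -> H7 at depth 12
  add 56.210.79.192/28 -> H5 at depth 28
  add 56.210.79.200/32 -> H1 at depth 32
  - 56.210.79.192/28 clear@28
  add 56.210.79.200/30 -> H4 at depth 30
  ? 85.2.189.139  path d0:-→d1:-→d2:-→d3:-→d4:-→d5:-→d6:-→d7:-→d8:H6  best=H6
  - 56.210.64.0/18 clear@18
  add 85.240.0.0/12 -> H1 at depth 12
  add 56.210.64.0/20 -> H6 at depth 20
  add 85.248.213.161/32 -> H1 at depth 32
  ? 85.0.0.40  path d0:-→d1:-→d2:-→d3:-→d4:-→d5:-→d6:-→d7:-→d8:H6  best=H6
  add 85.248.213.160/28 -> H1 at depth 28
  ? 56.210.79.200  path d0:-→d1:-→d2:-→d3:-→d4:-→d5:-→d6:-→d7:-→d8:-→d9:-→d10:-→d11:-→d12:-→d13:-→d14:-→d15:-→d16:-→d17:-→d18:-→d19:-→d20:H6→d21:-→d22:-→d23:-→d24:-→d25:-→d26:-→d27:-→d28:-→d29:-→d30:H4→d31:-→d32:H1  best=H1
  add 56.0.0.0/8 -> H7 at depth 8
  add 56.128.0.0/9 -> H3 at depth 9
  ? 56.210.79.200  path d0:-→d1:-→d2:-→d3:-→d4:-→d5:-→d6:-→d7:-→d8:H7→d9:H3→d10:-→d11:-→d12:-→d13:-→d14:-→d15:-→d16:-→d17:-→d18:-→d19:-→d20:H6→d21:-→d22:-→d23:-→d24:-→d25:-→d26:-→d27:-→d28:-→d29:-→d30:H4→d31:-→d32:H1  best=H1
  ? 56.128.1.249  path d0:-→d1:-→d2:-→d3:-→d4:-→d5:-→d6:-→d7:-→d8:H7→d9:H3  best=H3
  add 85.248.213.0/24 -> H3 at depth 24
  add 56.210.79.0/24 -> H5 at depth 24
  - 85.248.213.160/28 clear@28
  - 56.210.64.0/20 clear@20
  add 0.0.0.0/0 -> H3 at depth 0
  add 56.210.79.200/32 -> H7 at depth 32
  ? 56.210.79.200  path d0:H3→d1:-→d2:-→d3:-→d4:-→d5:-→d6:-→d7:-→d8:H7→d9:H3→d10:-→d11:-→d12:-→d13:-→d14:-→d15:-→d16:-→d17:-→d18:-→d19:-→d20:-→d21:-→d22:-→d23:-→d24:H5→d25:-→d26:-→d27:-→d28:-→d29:-→d30:H4→d31:-→d32:H7  best=H7
  add 56.210.79.200/32 -> H0 at depth 32
  add 48.0.0.0/4 -> H5 at depth 4
  ? 85.21.89.167  path d0:H3→d1:-→d2:-→d3:-→d4:-→d5:-→d6:-→d7:-→d8:H6  best=H6
  ? 8.97.192.186  path d0:H3→d1:-→d2:-  best=H3

== LOOKUPS ==
["H6","H6","H6","H1","H1","H3","H7","H6","H3"]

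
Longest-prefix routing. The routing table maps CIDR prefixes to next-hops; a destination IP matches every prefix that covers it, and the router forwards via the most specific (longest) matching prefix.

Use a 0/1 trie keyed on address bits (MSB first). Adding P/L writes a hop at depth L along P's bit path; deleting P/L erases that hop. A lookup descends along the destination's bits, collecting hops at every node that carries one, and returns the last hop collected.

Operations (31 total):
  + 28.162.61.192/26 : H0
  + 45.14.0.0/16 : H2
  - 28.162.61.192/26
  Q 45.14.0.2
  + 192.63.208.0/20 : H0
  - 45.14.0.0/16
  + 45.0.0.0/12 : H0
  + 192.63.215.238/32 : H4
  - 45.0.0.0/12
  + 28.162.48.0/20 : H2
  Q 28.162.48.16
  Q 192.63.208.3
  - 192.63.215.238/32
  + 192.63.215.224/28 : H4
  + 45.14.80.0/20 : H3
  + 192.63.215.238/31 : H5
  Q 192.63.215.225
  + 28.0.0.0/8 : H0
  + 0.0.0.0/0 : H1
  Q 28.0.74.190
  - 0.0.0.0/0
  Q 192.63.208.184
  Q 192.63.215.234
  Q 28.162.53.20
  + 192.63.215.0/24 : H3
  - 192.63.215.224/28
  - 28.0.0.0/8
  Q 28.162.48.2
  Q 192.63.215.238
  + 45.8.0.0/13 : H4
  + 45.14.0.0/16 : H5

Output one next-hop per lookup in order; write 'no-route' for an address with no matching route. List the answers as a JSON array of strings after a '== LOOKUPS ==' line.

Process each operation:
  add 28.162.61.192/26 -> H0 at depth 26
  add 45.14.0.0/16 -> H2 at depth 16
  del 28.162.61.192/26 (clear depth 26)
  Q 45.14.0.2: descend 0010110100001110 ; hops seen [H2] ; pick H2
  add 192.63.208.0/20 -> H0 at depth 20
  del 45.14.0.0/16 (clear depth 16)
  add 45.0.0.0/12 -> H0 at depth 12
  add 192.63.215.238/32 -> H4 at depth 32
  del 45.0.0.0/12 (clear depth 12)
  add 28.162.48.0/20 -> H2 at depth 20
  Q 28.162.48.16: descend 00011100101000100011 ; hops seen [H2] ; pick H2
  Q 192.63.208.3: descend 110000000011111111010 ; hops seen [H0] ; pick H0
  del 192.63.215.238/32 (clear depth 32)
  add 192.63.215.224/28 -> H4 at depth 28
  add 45.14.80.0/20 -> H3 at depth 20
  add 192.63.215.238/31 -> H5 at depth 31
  Q 192.63.215.225: descend 1100000000111111110101111110 ; hops seen [H0,H4] ; pick H4
  add 28.0.0.0/8 -> H0 at depth 8
  add 0.0.0.0/0 -> H1 at depth 0
  Q 28.0.74.190: descend 00011100 ; hops seen [H1,H0] ; pick H0
  del 0.0.0.0/0 (clear depth 0)
  Q 192.63.208.184: descend 110000000011111111010 ; hops seen [H0] ; pick H0
  Q 192.63.215.234: descend 11000000001111111101011111101 ; hops seen [H0,H4] ; pick H4
  Q 28.162.53.20: descend 00011100101000100011 ; hops seen [H0,H2] ; pick H2
  add 192.63.215.0/24 -> H3 at depth 24
  del 192.63.215.224/28 (clear depth 28)
  del 28.0.0.0/8 (clear depth 8)
  Q 28.162.48.2: descend 00011100101000100011 ; hops seen [H2] ; pick H2
  Q 192.63.215.238: descend 11000000001111111101011111101110 ; hops seen [H0,H3,H5] ; pick H5
  add 45.8.0.0/13 -> H4 at depth 13
  add 45.14.0.0/16 -> H5 at depth 16

== LOOKUPS ==
["H2","H2","H0","H4","H0","H0","H4","H2","H2","H5"]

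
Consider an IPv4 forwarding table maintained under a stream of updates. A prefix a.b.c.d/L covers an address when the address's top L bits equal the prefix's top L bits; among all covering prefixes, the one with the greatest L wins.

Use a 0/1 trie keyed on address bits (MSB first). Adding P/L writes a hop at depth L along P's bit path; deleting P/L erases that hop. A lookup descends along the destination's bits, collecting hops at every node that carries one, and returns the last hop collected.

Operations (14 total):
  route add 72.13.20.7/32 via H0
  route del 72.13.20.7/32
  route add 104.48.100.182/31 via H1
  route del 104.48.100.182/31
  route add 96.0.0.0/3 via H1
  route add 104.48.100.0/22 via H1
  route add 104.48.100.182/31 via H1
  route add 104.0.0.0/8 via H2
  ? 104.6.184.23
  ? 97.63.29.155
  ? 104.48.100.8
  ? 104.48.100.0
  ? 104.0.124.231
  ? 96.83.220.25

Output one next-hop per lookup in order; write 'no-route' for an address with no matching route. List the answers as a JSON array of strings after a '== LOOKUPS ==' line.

Process each operation:
  add 72.13.20.7/32 -> H0 at depth 32
  del 72.13.20.7/32 (clear depth 32)
  add 104.48.100.182/31 -> H1 at depth 31
  del 104.48.100.182/31 (clear depth 31)
  add 96.0.0.0/3 -> H1 at depth 3
  add 104.48.100.0/22 -> H1 at depth 22
  add 104.48.100.182/31 -> H1 at depth 31
  add 104.0.0.0/8 -> H2 at depth 8
  lookup 104.6.184.23: bits 0110100000 walk d0:-→d1:-→d2:-→d3:H1→d4:-→d5:-→d6:-→d7:-→d8:H2→d9:-→d10:- -> H2
  lookup 97.63.29.155: bits 0110 walk d0:-→d1:-→d2:-→d3:H1→d4:- -> H1
  lookup 104.48.100.8: bits 011010000011000001100100 walk d0:-→d1:-→d2:-→d3:H1→d4:-→d5:-→d6:-→d7:-→d8:H2→d9:-→d10:-→d11:-→d12:-→d13:-→d14:-→d15:-→d16:-→d17:-→d18:-→d19:-→d20:-→d21:-→d22:H1→d23:-→d24:- -> H1
  lookup 104.48.100.0: bits 011010000011000001100100 walk d0:-→d1:-→d2:-→d3:H1→d4:-→d5:-→d6:-→d7:-→d8:H2→d9:-→d10:-→d11:-→d12:-→d13:-→d14:-→d15:-→d16:-→d17:-→d18:-→d19:-→d20:-→d21:-→d22:H1→d23:-→d24:- -> H1
  lookup 104.0.124.231: bits 0110100000 walk d0:-→d1:-→d2:-→d3:H1→d4:-→d5:-→d6:-→d7:-→d8:H2→d9:-→d10:- -> H2
  lookup 96.83.220.25: bits 0110 walk d0:-→d1:-→d2:-→d3:H1→d4:- -> H1

== LOOKUPS ==
["H2","H1","H1","H1","H2","H1"]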